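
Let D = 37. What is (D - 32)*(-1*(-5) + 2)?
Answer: 35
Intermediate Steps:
(D - 32)*(-1*(-5) + 2) = (37 - 32)*(-1*(-5) + 2) = 5*(5 + 2) = 5*7 = 35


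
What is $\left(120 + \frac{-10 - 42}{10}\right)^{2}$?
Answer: $\frac{329476}{25} \approx 13179.0$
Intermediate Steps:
$\left(120 + \frac{-10 - 42}{10}\right)^{2} = \left(120 + \left(-10 - 42\right) \frac{1}{10}\right)^{2} = \left(120 - \frac{26}{5}\right)^{2} = \left(\frac{574}{5}\right)^{2} = \frac{329476}{25}$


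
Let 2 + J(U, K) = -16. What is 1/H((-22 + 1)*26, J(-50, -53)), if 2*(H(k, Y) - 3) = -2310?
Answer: -1/1152 ≈ -0.00086806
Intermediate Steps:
J(U, K) = -18 (J(U, K) = -2 - 16 = -18)
H(k, Y) = -1152 (H(k, Y) = 3 + (½)*(-2310) = 3 - 1155 = -1152)
1/H((-22 + 1)*26, J(-50, -53)) = 1/(-1152) = -1/1152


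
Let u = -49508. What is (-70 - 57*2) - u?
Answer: 49324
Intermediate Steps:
(-70 - 57*2) - u = (-70 - 57*2) - 1*(-49508) = (-70 - 114) + 49508 = -184 + 49508 = 49324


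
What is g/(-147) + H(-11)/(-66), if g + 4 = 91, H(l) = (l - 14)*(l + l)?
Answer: -1312/147 ≈ -8.9252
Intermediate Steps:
H(l) = 2*l*(-14 + l) (H(l) = (-14 + l)*(2*l) = 2*l*(-14 + l))
g = 87 (g = -4 + 91 = 87)
g/(-147) + H(-11)/(-66) = 87/(-147) + (2*(-11)*(-14 - 11))/(-66) = 87*(-1/147) + (2*(-11)*(-25))*(-1/66) = -29/49 + 550*(-1/66) = -29/49 - 25/3 = -1312/147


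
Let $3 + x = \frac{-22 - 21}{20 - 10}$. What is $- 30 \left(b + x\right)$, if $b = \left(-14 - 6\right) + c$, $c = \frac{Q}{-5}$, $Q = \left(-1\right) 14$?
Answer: $735$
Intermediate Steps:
$Q = -14$
$c = \frac{14}{5}$ ($c = - \frac{14}{-5} = \left(-14\right) \left(- \frac{1}{5}\right) = \frac{14}{5} \approx 2.8$)
$b = - \frac{86}{5}$ ($b = \left(-14 - 6\right) + \frac{14}{5} = -20 + \frac{14}{5} = - \frac{86}{5} \approx -17.2$)
$x = - \frac{73}{10}$ ($x = -3 + \frac{-22 - 21}{20 - 10} = -3 - \frac{43}{10} = - \frac{73}{10} \approx -7.3$)
$- 30 \left(b + x\right) = - 30 \left(- \frac{86}{5} - \frac{73}{10}\right) = \left(-30\right) \left(- \frac{49}{2}\right) = 735$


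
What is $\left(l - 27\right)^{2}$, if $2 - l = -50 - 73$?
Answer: $9604$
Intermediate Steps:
$l = 125$ ($l = 2 - \left(-50 - 73\right) = 2 - -123 = 2 + 123 = 125$)
$\left(l - 27\right)^{2} = \left(125 - 27\right)^{2} = 98^{2} = 9604$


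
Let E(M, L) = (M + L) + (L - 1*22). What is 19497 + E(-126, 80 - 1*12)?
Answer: 19485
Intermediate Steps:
E(M, L) = -22 + M + 2*L (E(M, L) = (L + M) + (L - 22) = (L + M) + (-22 + L) = -22 + M + 2*L)
19497 + E(-126, 80 - 1*12) = 19497 + (-22 - 126 + 2*(80 - 1*12)) = 19497 + (-22 - 126 + 2*(80 - 12)) = 19497 + (-22 - 126 + 2*68) = 19497 + (-22 - 126 + 136) = 19497 - 12 = 19485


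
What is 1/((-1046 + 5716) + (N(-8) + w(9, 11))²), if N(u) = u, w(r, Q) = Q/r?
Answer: 81/381991 ≈ 0.00021205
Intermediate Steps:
1/((-1046 + 5716) + (N(-8) + w(9, 11))²) = 1/((-1046 + 5716) + (-8 + 11/9)²) = 1/(4670 + (-8 + 11*(⅑))²) = 1/(4670 + (-8 + 11/9)²) = 1/(4670 + (-61/9)²) = 1/(4670 + 3721/81) = 1/(381991/81) = 81/381991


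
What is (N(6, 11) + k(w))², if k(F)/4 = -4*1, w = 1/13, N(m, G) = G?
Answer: 25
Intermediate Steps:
w = 1/13 (w = 1*(1/13) = 1/13 ≈ 0.076923)
k(F) = -16 (k(F) = 4*(-4*1) = 4*(-4) = -16)
(N(6, 11) + k(w))² = (11 - 16)² = (-5)² = 25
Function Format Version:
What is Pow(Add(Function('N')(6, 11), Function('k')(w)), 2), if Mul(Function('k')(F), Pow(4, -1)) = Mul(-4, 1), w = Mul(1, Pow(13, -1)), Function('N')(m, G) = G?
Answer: 25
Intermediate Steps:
w = Rational(1, 13) (w = Mul(1, Rational(1, 13)) = Rational(1, 13) ≈ 0.076923)
Function('k')(F) = -16 (Function('k')(F) = Mul(4, Mul(-4, 1)) = Mul(4, -4) = -16)
Pow(Add(Function('N')(6, 11), Function('k')(w)), 2) = Pow(Add(11, -16), 2) = Pow(-5, 2) = 25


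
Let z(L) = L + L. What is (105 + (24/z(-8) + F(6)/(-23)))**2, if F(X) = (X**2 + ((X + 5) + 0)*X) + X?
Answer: 20657025/2116 ≈ 9762.3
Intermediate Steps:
z(L) = 2*L
F(X) = X + X**2 + X*(5 + X) (F(X) = (X**2 + ((5 + X) + 0)*X) + X = (X**2 + (5 + X)*X) + X = (X**2 + X*(5 + X)) + X = X + X**2 + X*(5 + X))
(105 + (24/z(-8) + F(6)/(-23)))**2 = (105 + (24/((2*(-8))) + (2*6*(3 + 6))/(-23)))**2 = (105 + (24/(-16) + (2*6*9)*(-1/23)))**2 = (105 + (24*(-1/16) + 108*(-1/23)))**2 = (105 + (-3/2 - 108/23))**2 = (105 - 285/46)**2 = (4545/46)**2 = 20657025/2116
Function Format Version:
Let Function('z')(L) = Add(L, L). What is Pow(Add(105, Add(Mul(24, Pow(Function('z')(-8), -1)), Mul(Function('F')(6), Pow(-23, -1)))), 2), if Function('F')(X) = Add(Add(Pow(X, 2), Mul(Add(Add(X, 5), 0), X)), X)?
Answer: Rational(20657025, 2116) ≈ 9762.3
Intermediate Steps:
Function('z')(L) = Mul(2, L)
Function('F')(X) = Add(X, Pow(X, 2), Mul(X, Add(5, X))) (Function('F')(X) = Add(Add(Pow(X, 2), Mul(Add(Add(5, X), 0), X)), X) = Add(Add(Pow(X, 2), Mul(Add(5, X), X)), X) = Add(Add(Pow(X, 2), Mul(X, Add(5, X))), X) = Add(X, Pow(X, 2), Mul(X, Add(5, X))))
Pow(Add(105, Add(Mul(24, Pow(Function('z')(-8), -1)), Mul(Function('F')(6), Pow(-23, -1)))), 2) = Pow(Add(105, Add(Mul(24, Pow(Mul(2, -8), -1)), Mul(Mul(2, 6, Add(3, 6)), Pow(-23, -1)))), 2) = Pow(Add(105, Add(Mul(24, Pow(-16, -1)), Mul(Mul(2, 6, 9), Rational(-1, 23)))), 2) = Pow(Add(105, Add(Mul(24, Rational(-1, 16)), Mul(108, Rational(-1, 23)))), 2) = Pow(Add(105, Add(Rational(-3, 2), Rational(-108, 23))), 2) = Pow(Add(105, Rational(-285, 46)), 2) = Pow(Rational(4545, 46), 2) = Rational(20657025, 2116)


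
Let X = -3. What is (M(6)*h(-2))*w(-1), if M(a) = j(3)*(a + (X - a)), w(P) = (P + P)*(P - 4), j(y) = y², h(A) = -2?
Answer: 540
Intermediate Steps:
w(P) = 2*P*(-4 + P) (w(P) = (2*P)*(-4 + P) = 2*P*(-4 + P))
M(a) = -27 (M(a) = 3²*(a + (-3 - a)) = 9*(-3) = -27)
(M(6)*h(-2))*w(-1) = (-27*(-2))*(2*(-1)*(-4 - 1)) = 54*(2*(-1)*(-5)) = 54*10 = 540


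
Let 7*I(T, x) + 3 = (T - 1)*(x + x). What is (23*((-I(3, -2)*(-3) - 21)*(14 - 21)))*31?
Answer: 128340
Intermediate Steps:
I(T, x) = -3/7 + 2*x*(-1 + T)/7 (I(T, x) = -3/7 + ((T - 1)*(x + x))/7 = -3/7 + ((-1 + T)*(2*x))/7 = -3/7 + (2*x*(-1 + T))/7 = -3/7 + 2*x*(-1 + T)/7)
(23*((-I(3, -2)*(-3) - 21)*(14 - 21)))*31 = (23*((-(-3/7 - 2/7*(-2) + (2/7)*3*(-2))*(-3) - 21)*(14 - 21)))*31 = (23*((-(-3/7 + 4/7 - 12/7)*(-3) - 21)*(-7)))*31 = (23*((-1*(-11/7)*(-3) - 21)*(-7)))*31 = (23*(((11/7)*(-3) - 21)*(-7)))*31 = (23*((-33/7 - 21)*(-7)))*31 = (23*(-180/7*(-7)))*31 = (23*180)*31 = 4140*31 = 128340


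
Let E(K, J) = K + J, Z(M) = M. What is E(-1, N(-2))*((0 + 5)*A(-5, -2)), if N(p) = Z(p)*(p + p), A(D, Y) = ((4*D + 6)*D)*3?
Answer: 7350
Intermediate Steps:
A(D, Y) = 3*D*(6 + 4*D) (A(D, Y) = ((6 + 4*D)*D)*3 = (D*(6 + 4*D))*3 = 3*D*(6 + 4*D))
N(p) = 2*p² (N(p) = p*(p + p) = p*(2*p) = 2*p²)
E(K, J) = J + K
E(-1, N(-2))*((0 + 5)*A(-5, -2)) = (2*(-2)² - 1)*((0 + 5)*(6*(-5)*(3 + 2*(-5)))) = (2*4 - 1)*(5*(6*(-5)*(3 - 10))) = (8 - 1)*(5*(6*(-5)*(-7))) = 7*(5*210) = 7*1050 = 7350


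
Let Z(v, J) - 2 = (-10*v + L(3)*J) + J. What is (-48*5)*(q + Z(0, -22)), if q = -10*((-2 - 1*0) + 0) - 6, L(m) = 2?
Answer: 12000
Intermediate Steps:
Z(v, J) = 2 - 10*v + 3*J (Z(v, J) = 2 + ((-10*v + 2*J) + J) = 2 + (-10*v + 3*J) = 2 - 10*v + 3*J)
q = 14 (q = -10*((-2 + 0) + 0) - 6 = -10*(-2 + 0) - 6 = -10*(-2) - 6 = 20 - 6 = 14)
(-48*5)*(q + Z(0, -22)) = (-48*5)*(14 + (2 - 10*0 + 3*(-22))) = -240*(14 + (2 + 0 - 66)) = -240*(14 - 64) = -240*(-50) = 12000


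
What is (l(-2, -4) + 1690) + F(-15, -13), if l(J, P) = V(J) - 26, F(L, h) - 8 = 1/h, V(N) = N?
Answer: 21709/13 ≈ 1669.9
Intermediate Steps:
F(L, h) = 8 + 1/h
l(J, P) = -26 + J (l(J, P) = J - 26 = -26 + J)
(l(-2, -4) + 1690) + F(-15, -13) = ((-26 - 2) + 1690) + (8 + 1/(-13)) = (-28 + 1690) + (8 - 1/13) = 1662 + 103/13 = 21709/13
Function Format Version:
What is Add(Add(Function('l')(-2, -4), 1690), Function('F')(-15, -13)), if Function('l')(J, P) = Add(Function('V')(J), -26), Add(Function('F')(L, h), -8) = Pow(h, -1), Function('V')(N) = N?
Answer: Rational(21709, 13) ≈ 1669.9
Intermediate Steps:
Function('F')(L, h) = Add(8, Pow(h, -1))
Function('l')(J, P) = Add(-26, J) (Function('l')(J, P) = Add(J, -26) = Add(-26, J))
Add(Add(Function('l')(-2, -4), 1690), Function('F')(-15, -13)) = Add(Add(Add(-26, -2), 1690), Add(8, Pow(-13, -1))) = Add(Add(-28, 1690), Add(8, Rational(-1, 13))) = Add(1662, Rational(103, 13)) = Rational(21709, 13)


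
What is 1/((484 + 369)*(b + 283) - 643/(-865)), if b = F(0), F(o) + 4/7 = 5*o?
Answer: 6055/1458724066 ≈ 4.1509e-6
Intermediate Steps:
F(o) = -4/7 + 5*o
b = -4/7 (b = -4/7 + 5*0 = -4/7 + 0 = -4/7 ≈ -0.57143)
1/((484 + 369)*(b + 283) - 643/(-865)) = 1/((484 + 369)*(-4/7 + 283) - 643/(-865)) = 1/(853*(1977/7) - 643*(-1/865)) = 1/(1686381/7 + 643/865) = 1/(1458724066/6055) = 6055/1458724066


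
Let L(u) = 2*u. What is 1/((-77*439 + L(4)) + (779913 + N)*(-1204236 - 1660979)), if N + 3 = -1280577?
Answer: 1/1434518564610 ≈ 6.9710e-13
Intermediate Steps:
N = -1280580 (N = -3 - 1280577 = -1280580)
1/((-77*439 + L(4)) + (779913 + N)*(-1204236 - 1660979)) = 1/((-77*439 + 2*4) + (779913 - 1280580)*(-1204236 - 1660979)) = 1/((-33803 + 8) - 500667*(-2865215)) = 1/(-33795 + 1434518598405) = 1/1434518564610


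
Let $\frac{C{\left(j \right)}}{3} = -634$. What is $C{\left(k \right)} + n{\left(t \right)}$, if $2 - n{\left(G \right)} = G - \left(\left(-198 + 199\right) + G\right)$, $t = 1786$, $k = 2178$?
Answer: $-1899$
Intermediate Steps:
$C{\left(j \right)} = -1902$ ($C{\left(j \right)} = 3 \left(-634\right) = -1902$)
$n{\left(G \right)} = 3$ ($n{\left(G \right)} = 2 - \left(G - \left(\left(-198 + 199\right) + G\right)\right) = 2 - \left(G - \left(1 + G\right)\right) = 2 - -1 = 2 + 1 = 3$)
$C{\left(k \right)} + n{\left(t \right)} = -1902 + 3 = -1899$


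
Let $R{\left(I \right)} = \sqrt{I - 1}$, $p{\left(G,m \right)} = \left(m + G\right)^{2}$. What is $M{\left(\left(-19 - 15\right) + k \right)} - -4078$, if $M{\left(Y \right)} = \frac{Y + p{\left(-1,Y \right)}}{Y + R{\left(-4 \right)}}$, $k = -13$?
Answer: $\frac{8922613}{2214} - \frac{2257 i \sqrt{5}}{2214} \approx 4030.1 - 2.2795 i$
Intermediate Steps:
$p{\left(G,m \right)} = \left(G + m\right)^{2}$
$R{\left(I \right)} = \sqrt{-1 + I}$
$M{\left(Y \right)} = \frac{Y + \left(-1 + Y\right)^{2}}{Y + i \sqrt{5}}$ ($M{\left(Y \right)} = \frac{Y + \left(-1 + Y\right)^{2}}{Y + \sqrt{-1 - 4}} = \frac{Y + \left(-1 + Y\right)^{2}}{Y + \sqrt{-5}} = \frac{Y + \left(-1 + Y\right)^{2}}{Y + i \sqrt{5}}$)
$M{\left(\left(-19 - 15\right) + k \right)} - -4078 = \frac{\left(\left(-19 - 15\right) - 13\right) + \left(-1 - 47\right)^{2}}{\left(\left(-19 - 15\right) - 13\right) + i \sqrt{5}} - -4078 = \frac{\left(-34 - 13\right) + \left(-1 - 47\right)^{2}}{\left(-34 - 13\right) + i \sqrt{5}} + 4078 = \frac{-47 + \left(-1 - 47\right)^{2}}{-47 + i \sqrt{5}} + 4078 = \frac{-47 + \left(-48\right)^{2}}{-47 + i \sqrt{5}} + 4078 = \frac{-47 + 2304}{-47 + i \sqrt{5}} + 4078 = \frac{1}{-47 + i \sqrt{5}} \cdot 2257 + 4078 = \frac{2257}{-47 + i \sqrt{5}} + 4078 = 4078 + \frac{2257}{-47 + i \sqrt{5}}$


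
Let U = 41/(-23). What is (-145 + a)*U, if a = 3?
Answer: 5822/23 ≈ 253.13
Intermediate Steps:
U = -41/23 (U = 41*(-1/23) = -41/23 ≈ -1.7826)
(-145 + a)*U = (-145 + 3)*(-41/23) = -142*(-41/23) = 5822/23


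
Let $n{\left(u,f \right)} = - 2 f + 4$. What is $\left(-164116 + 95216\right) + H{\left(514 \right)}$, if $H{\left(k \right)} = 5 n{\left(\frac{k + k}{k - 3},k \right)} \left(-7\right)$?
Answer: $-33060$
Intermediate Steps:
$n{\left(u,f \right)} = 4 - 2 f$
$H{\left(k \right)} = -140 + 70 k$ ($H{\left(k \right)} = 5 \left(4 - 2 k\right) \left(-7\right) = \left(20 - 10 k\right) \left(-7\right) = -140 + 70 k$)
$\left(-164116 + 95216\right) + H{\left(514 \right)} = \left(-164116 + 95216\right) + \left(-140 + 70 \cdot 514\right) = -68900 + \left(-140 + 35980\right) = -68900 + 35840 = -33060$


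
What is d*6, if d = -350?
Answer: -2100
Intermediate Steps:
d*6 = -350*6 = -2100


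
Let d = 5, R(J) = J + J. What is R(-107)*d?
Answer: -1070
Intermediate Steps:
R(J) = 2*J
R(-107)*d = (2*(-107))*5 = -214*5 = -1070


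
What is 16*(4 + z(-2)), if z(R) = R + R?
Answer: 0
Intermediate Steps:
z(R) = 2*R
16*(4 + z(-2)) = 16*(4 + 2*(-2)) = 16*(4 - 4) = 16*0 = 0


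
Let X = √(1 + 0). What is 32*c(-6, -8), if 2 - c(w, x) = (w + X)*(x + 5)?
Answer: -416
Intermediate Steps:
X = 1 (X = √1 = 1)
c(w, x) = 2 - (1 + w)*(5 + x) (c(w, x) = 2 - (w + 1)*(x + 5) = 2 - (1 + w)*(5 + x))
32*c(-6, -8) = 32*(-3 - 1*(-8) - 5*(-6) - 1*(-6)*(-8)) = 32*(-3 + 8 + 30 - 48) = 32*(-13) = -416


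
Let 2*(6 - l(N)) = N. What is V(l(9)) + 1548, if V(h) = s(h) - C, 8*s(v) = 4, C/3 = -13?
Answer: 3175/2 ≈ 1587.5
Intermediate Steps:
C = -39 (C = 3*(-13) = -39)
s(v) = ½ (s(v) = (⅛)*4 = ½)
l(N) = 6 - N/2
V(h) = 79/2 (V(h) = ½ - 1*(-39) = ½ + 39 = 79/2)
V(l(9)) + 1548 = 79/2 + 1548 = 3175/2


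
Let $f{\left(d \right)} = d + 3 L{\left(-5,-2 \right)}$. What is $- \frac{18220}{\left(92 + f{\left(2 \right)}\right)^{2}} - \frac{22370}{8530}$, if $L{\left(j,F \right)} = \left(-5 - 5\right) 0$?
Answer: $- \frac{8826948}{1884277} \approx -4.6845$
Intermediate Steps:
$L{\left(j,F \right)} = 0$ ($L{\left(j,F \right)} = \left(-10\right) 0 = 0$)
$f{\left(d \right)} = d$ ($f{\left(d \right)} = d + 3 \cdot 0 = d + 0 = d$)
$- \frac{18220}{\left(92 + f{\left(2 \right)}\right)^{2}} - \frac{22370}{8530} = - \frac{18220}{\left(92 + 2\right)^{2}} - \frac{22370}{8530} = - \frac{18220}{94^{2}} - \frac{2237}{853} = - \frac{18220}{8836} - \frac{2237}{853} = \left(-18220\right) \frac{1}{8836} - \frac{2237}{853} = - \frac{4555}{2209} - \frac{2237}{853} = - \frac{8826948}{1884277}$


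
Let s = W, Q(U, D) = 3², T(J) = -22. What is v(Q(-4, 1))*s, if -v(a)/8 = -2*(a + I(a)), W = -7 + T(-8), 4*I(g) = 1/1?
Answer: -4292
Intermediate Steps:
I(g) = ¼ (I(g) = (¼)/1 = (¼)*1 = ¼)
Q(U, D) = 9
W = -29 (W = -7 - 22 = -29)
v(a) = 4 + 16*a (v(a) = -(-16)*(a + ¼) = -(-16)*(¼ + a) = -8*(-½ - 2*a) = 4 + 16*a)
s = -29
v(Q(-4, 1))*s = (4 + 16*9)*(-29) = (4 + 144)*(-29) = 148*(-29) = -4292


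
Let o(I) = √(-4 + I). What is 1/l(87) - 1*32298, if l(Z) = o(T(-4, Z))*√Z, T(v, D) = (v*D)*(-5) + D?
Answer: -32298 + √158601/158601 ≈ -32298.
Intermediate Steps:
T(v, D) = D - 5*D*v (T(v, D) = (D*v)*(-5) + D = -5*D*v + D = D - 5*D*v)
l(Z) = √Z*√(-4 + 21*Z) (l(Z) = √(-4 + Z*(1 - 5*(-4)))*√Z = √(-4 + Z*(1 + 20))*√Z = √(-4 + Z*21)*√Z = √(-4 + 21*Z)*√Z = √Z*√(-4 + 21*Z))
1/l(87) - 1*32298 = 1/(√87*√(-4 + 21*87)) - 1*32298 = 1/(√87*√(-4 + 1827)) - 32298 = 1/(√87*√1823) - 32298 = 1/(√158601) - 32298 = √158601/158601 - 32298 = -32298 + √158601/158601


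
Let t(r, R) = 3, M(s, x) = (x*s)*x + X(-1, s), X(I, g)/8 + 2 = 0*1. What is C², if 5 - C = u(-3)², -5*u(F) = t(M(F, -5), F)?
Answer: 13456/625 ≈ 21.530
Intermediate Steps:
X(I, g) = -16 (X(I, g) = -16 + 8*(0*1) = -16 + 8*0 = -16 + 0 = -16)
M(s, x) = -16 + s*x² (M(s, x) = (x*s)*x - 16 = (s*x)*x - 16 = s*x² - 16 = -16 + s*x²)
u(F) = -⅗ (u(F) = -⅕*3 = -⅗)
C = 116/25 (C = 5 - (-⅗)² = 5 - 1*9/25 = 5 - 9/25 = 116/25 ≈ 4.6400)
C² = (116/25)² = 13456/625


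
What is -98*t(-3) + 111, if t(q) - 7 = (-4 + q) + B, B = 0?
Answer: 111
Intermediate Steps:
t(q) = 3 + q (t(q) = 7 + ((-4 + q) + 0) = 7 + (-4 + q) = 3 + q)
-98*t(-3) + 111 = -98*(3 - 3) + 111 = -98*0 + 111 = 0 + 111 = 111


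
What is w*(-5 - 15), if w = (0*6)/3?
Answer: 0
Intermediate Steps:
w = 0 (w = 0*(⅓) = 0)
w*(-5 - 15) = 0*(-5 - 15) = 0*(-20) = 0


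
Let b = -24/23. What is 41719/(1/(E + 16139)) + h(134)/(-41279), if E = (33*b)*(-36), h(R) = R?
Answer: 688346303884027/949417 ≈ 7.2502e+8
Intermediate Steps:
b = -24/23 (b = -24*1/23 = -24/23 ≈ -1.0435)
E = 28512/23 (E = (33*(-24/23))*(-36) = -792/23*(-36) = 28512/23 ≈ 1239.7)
41719/(1/(E + 16139)) + h(134)/(-41279) = 41719/(1/(28512/23 + 16139)) + 134/(-41279) = 41719/(1/(399709/23)) + 134*(-1/41279) = 41719/(23/399709) - 134/41279 = 41719*(399709/23) - 134/41279 = 16675459771/23 - 134/41279 = 688346303884027/949417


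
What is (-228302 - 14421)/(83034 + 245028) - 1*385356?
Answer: -126420902795/328062 ≈ -3.8536e+5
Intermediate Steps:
(-228302 - 14421)/(83034 + 245028) - 1*385356 = -242723/328062 - 385356 = -126420902795/328062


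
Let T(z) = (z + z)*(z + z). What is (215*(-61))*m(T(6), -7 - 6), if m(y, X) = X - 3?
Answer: 209840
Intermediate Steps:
T(z) = 4*z² (T(z) = (2*z)*(2*z) = 4*z²)
m(y, X) = -3 + X
(215*(-61))*m(T(6), -7 - 6) = (215*(-61))*(-3 + (-7 - 6)) = -13115*(-3 - 13) = -13115*(-16) = 209840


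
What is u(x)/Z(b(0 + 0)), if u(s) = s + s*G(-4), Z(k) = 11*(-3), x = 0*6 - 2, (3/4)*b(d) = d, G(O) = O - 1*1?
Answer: -8/33 ≈ -0.24242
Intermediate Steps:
G(O) = -1 + O (G(O) = O - 1 = -1 + O)
b(d) = 4*d/3
x = -2 (x = 0 - 2 = -2)
Z(k) = -33
u(s) = -4*s (u(s) = s + s*(-1 - 4) = s + s*(-5) = s - 5*s = -4*s)
u(x)/Z(b(0 + 0)) = -4*(-2)/(-33) = 8*(-1/33) = -8/33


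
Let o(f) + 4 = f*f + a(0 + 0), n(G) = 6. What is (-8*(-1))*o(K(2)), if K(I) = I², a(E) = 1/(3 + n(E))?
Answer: 872/9 ≈ 96.889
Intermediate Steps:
a(E) = ⅑ (a(E) = 1/(3 + 6) = 1/9 = ⅑)
o(f) = -35/9 + f² (o(f) = -4 + (f*f + ⅑) = -4 + (f² + ⅑) = -4 + (⅑ + f²) = -35/9 + f²)
(-8*(-1))*o(K(2)) = (-8*(-1))*(-35/9 + (2²)²) = 8*(-35/9 + 4²) = 8*(-35/9 + 16) = 8*(109/9) = 872/9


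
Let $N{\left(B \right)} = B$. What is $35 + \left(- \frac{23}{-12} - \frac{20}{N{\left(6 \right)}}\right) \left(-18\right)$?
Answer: $\frac{121}{2} \approx 60.5$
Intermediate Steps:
$35 + \left(- \frac{23}{-12} - \frac{20}{N{\left(6 \right)}}\right) \left(-18\right) = 35 + \left(- \frac{23}{-12} - \frac{20}{6}\right) \left(-18\right) = 35 + \left(\left(-23\right) \left(- \frac{1}{12}\right) - \frac{10}{3}\right) \left(-18\right) = 35 + \left(\frac{23}{12} - \frac{10}{3}\right) \left(-18\right) = 35 - - \frac{51}{2} = 35 + \frac{51}{2} = \frac{121}{2}$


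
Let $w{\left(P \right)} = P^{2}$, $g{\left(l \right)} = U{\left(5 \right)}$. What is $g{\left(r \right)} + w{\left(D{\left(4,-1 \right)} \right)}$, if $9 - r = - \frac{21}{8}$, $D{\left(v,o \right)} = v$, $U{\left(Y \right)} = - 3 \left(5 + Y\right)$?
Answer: $-14$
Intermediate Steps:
$U{\left(Y \right)} = -15 - 3 Y$
$r = \frac{93}{8}$ ($r = 9 - - \frac{21}{8} = 9 + \frac{21}{8} = \frac{93}{8} \approx 11.625$)
$g{\left(l \right)} = -30$ ($g{\left(l \right)} = -15 - 15 = -30$)
$g{\left(r \right)} + w{\left(D{\left(4,-1 \right)} \right)} = -30 + 4^{2} = -30 + 16 = -14$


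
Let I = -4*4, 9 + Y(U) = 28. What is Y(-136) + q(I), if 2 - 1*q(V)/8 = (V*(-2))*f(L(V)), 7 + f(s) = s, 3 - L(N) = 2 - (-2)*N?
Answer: -6621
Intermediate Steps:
Y(U) = 19 (Y(U) = -9 + 28 = 19)
L(N) = 1 - 2*N (L(N) = 3 - (2 - (-2)*N) = 3 - (2 + 2*N) = 3 + (-2 - 2*N) = 1 - 2*N)
f(s) = -7 + s
I = -16 (I = -4*4 = -16)
q(V) = 16 + 16*V*(-6 - 2*V) (q(V) = 16 - 8*V*(-2)*(-7 + (1 - 2*V)) = 16 - 8*(-2*V)*(-6 - 2*V) = 16 - (-16)*V*(-6 - 2*V) = 16 + 16*V*(-6 - 2*V))
Y(-136) + q(I) = 19 + (16 - 32*(-16)*(3 - 16)) = 19 + (16 - 32*(-16)*(-13)) = 19 + (16 - 6656) = 19 - 6640 = -6621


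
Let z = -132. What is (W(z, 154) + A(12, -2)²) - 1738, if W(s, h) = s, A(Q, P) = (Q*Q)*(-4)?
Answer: 329906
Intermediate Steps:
A(Q, P) = -4*Q² (A(Q, P) = Q²*(-4) = -4*Q²)
(W(z, 154) + A(12, -2)²) - 1738 = (-132 + (-4*12²)²) - 1738 = (-132 + (-4*144)²) - 1738 = (-132 + (-576)²) - 1738 = (-132 + 331776) - 1738 = 331644 - 1738 = 329906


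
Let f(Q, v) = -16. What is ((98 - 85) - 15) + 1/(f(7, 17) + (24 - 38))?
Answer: -61/30 ≈ -2.0333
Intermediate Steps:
((98 - 85) - 15) + 1/(f(7, 17) + (24 - 38)) = ((98 - 85) - 15) + 1/(-16 + (24 - 38)) = (13 - 15) + 1/(-16 - 14) = -2 + 1/(-30) = -2 - 1/30 = -61/30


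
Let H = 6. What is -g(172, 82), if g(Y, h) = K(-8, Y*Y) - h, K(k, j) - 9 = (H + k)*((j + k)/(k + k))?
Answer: -3624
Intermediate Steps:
K(k, j) = 9 + (6 + k)*(j + k)/(2*k) (K(k, j) = 9 + (6 + k)*((j + k)/(k + k)) = 9 + (6 + k)*((j + k)/((2*k))) = 9 + (6 + k)*((j + k)*(1/(2*k))) = 9 + (6 + k)*((j + k)/(2*k)) = 9 + (6 + k)*(j + k)/(2*k))
g(Y, h) = 8 - h + Y²/8 (g(Y, h) = (½)*(6*(Y*Y) - 8*(24 + Y*Y - 8))/(-8) - h = (½)*(-⅛)*(6*Y² - 8*(24 + Y² - 8)) - h = (½)*(-⅛)*(6*Y² - 8*(16 + Y²)) - h = (½)*(-⅛)*(6*Y² + (-128 - 8*Y²)) - h = (½)*(-⅛)*(-128 - 2*Y²) - h = (8 + Y²/8) - h = 8 - h + Y²/8)
-g(172, 82) = -(8 - 1*82 + (⅛)*172²) = -(8 - 82 + (⅛)*29584) = -(8 - 82 + 3698) = -1*3624 = -3624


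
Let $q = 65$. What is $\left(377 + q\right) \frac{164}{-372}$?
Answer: $- \frac{18122}{93} \approx -194.86$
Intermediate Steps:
$\left(377 + q\right) \frac{164}{-372} = \left(377 + 65\right) \frac{164}{-372} = 442 \cdot 164 \left(- \frac{1}{372}\right) = 442 \left(- \frac{41}{93}\right) = - \frac{18122}{93}$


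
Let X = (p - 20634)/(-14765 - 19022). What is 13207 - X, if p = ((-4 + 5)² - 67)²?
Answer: 446208631/33787 ≈ 13207.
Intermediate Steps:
p = 4356 (p = (1² - 67)² = (1 - 67)² = (-66)² = 4356)
X = 16278/33787 (X = (4356 - 20634)/(-14765 - 19022) = -16278/(-33787) = -16278*(-1/33787) = 16278/33787 ≈ 0.48178)
13207 - X = 13207 - 1*16278/33787 = 13207 - 16278/33787 = 446208631/33787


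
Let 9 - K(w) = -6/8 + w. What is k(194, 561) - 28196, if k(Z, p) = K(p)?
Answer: -114989/4 ≈ -28747.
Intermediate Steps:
K(w) = 39/4 - w (K(w) = 9 - (-6/8 + w) = 9 - (-6*⅛ + w) = 9 - (-¾ + w) = 9 + (¾ - w) = 39/4 - w)
k(Z, p) = 39/4 - p
k(194, 561) - 28196 = (39/4 - 1*561) - 28196 = (39/4 - 561) - 28196 = -2205/4 - 28196 = -114989/4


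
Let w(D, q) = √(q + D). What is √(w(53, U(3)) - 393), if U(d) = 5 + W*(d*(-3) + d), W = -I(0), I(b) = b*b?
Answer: √(-393 + √58) ≈ 19.631*I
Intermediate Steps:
I(b) = b²
W = 0 (W = -1*0² = -1*0 = 0)
U(d) = 5 (U(d) = 5 + 0*(d*(-3) + d) = 5 + 0*(-3*d + d) = 5 + 0*(-2*d) = 5 + 0 = 5)
w(D, q) = √(D + q)
√(w(53, U(3)) - 393) = √(√(53 + 5) - 393) = √(√58 - 393) = √(-393 + √58)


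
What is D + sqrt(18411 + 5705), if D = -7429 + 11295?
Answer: 3866 + 2*sqrt(6029) ≈ 4021.3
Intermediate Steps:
D = 3866
D + sqrt(18411 + 5705) = 3866 + sqrt(18411 + 5705) = 3866 + sqrt(24116) = 3866 + 2*sqrt(6029)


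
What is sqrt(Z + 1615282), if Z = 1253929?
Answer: sqrt(2869211) ≈ 1693.9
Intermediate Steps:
sqrt(Z + 1615282) = sqrt(1253929 + 1615282) = sqrt(2869211)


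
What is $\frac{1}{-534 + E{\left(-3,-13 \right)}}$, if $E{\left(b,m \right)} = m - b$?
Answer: $- \frac{1}{544} \approx -0.0018382$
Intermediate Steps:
$\frac{1}{-534 + E{\left(-3,-13 \right)}} = \frac{1}{-534 - 10} = \frac{1}{-544} = - \frac{1}{544}$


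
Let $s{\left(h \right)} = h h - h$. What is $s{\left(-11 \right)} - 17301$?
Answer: $-17169$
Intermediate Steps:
$s{\left(h \right)} = h^{2} - h$
$s{\left(-11 \right)} - 17301 = - 11 \left(-1 - 11\right) - 17301 = \left(-11\right) \left(-12\right) - 17301 = 132 - 17301 = -17169$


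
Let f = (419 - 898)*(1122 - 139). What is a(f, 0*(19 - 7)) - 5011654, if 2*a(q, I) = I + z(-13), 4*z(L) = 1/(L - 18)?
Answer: -1242890193/248 ≈ -5.0117e+6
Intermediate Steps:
z(L) = 1/(4*(-18 + L)) (z(L) = 1/(4*(L - 18)) = 1/(4*(-18 + L)))
f = -470857 (f = -479*983 = -470857)
a(q, I) = -1/248 + I/2 (a(q, I) = (I + 1/(4*(-18 - 13)))/2 = (I + (¼)/(-31))/2 = (I + (¼)*(-1/31))/2 = (I - 1/124)/2 = (-1/124 + I)/2 = -1/248 + I/2)
a(f, 0*(19 - 7)) - 5011654 = (-1/248 + (0*(19 - 7))/2) - 5011654 = (-1/248 + (0*12)/2) - 5011654 = (-1/248 + (½)*0) - 5011654 = (-1/248 + 0) - 5011654 = -1/248 - 5011654 = -1242890193/248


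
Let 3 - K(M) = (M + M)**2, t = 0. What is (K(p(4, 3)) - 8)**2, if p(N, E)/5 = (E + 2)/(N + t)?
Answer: 416025/16 ≈ 26002.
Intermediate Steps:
p(N, E) = 5*(2 + E)/N (p(N, E) = 5*((E + 2)/(N + 0)) = 5*((2 + E)/N) = 5*(2 + E)/N)
K(M) = 3 - 4*M**2 (K(M) = 3 - (M + M)**2 = 3 - (2*M)**2 = 3 - 4*M**2)
(K(p(4, 3)) - 8)**2 = ((3 - 4*25*(2 + 3)**2/16) - 8)**2 = ((3 - 4*(5*(1/4)*5)**2) - 8)**2 = ((3 - 4*(25/4)**2) - 8)**2 = ((3 - 4*625/16) - 8)**2 = ((3 - 625/4) - 8)**2 = (-613/4 - 8)**2 = (-645/4)**2 = 416025/16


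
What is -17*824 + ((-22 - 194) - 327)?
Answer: -14551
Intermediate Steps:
-17*824 + ((-22 - 194) - 327) = -14008 + (-216 - 327) = -14008 - 543 = -14551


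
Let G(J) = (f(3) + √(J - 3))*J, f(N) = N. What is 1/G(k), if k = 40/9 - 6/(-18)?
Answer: 27/559 ≈ 0.048301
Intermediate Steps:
k = 43/9 (k = 40*(⅑) - 6*(-1/18) = 40/9 + ⅓ = 43/9 ≈ 4.7778)
G(J) = J*(3 + √(-3 + J)) (G(J) = (3 + √(J - 3))*J = (3 + √(-3 + J))*J = J*(3 + √(-3 + J)))
1/G(k) = 1/(43*(3 + √(-3 + 43/9))/9) = 1/(43*(3 + √(16/9))/9) = 1/(43*(3 + 4/3)/9) = 1/((43/9)*(13/3)) = 1/(559/27) = 27/559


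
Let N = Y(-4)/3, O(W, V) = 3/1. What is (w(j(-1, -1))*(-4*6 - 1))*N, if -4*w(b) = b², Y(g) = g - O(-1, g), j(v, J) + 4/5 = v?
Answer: -189/4 ≈ -47.250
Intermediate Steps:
j(v, J) = -⅘ + v
O(W, V) = 3 (O(W, V) = 3*1 = 3)
Y(g) = -3 + g (Y(g) = g - 1*3 = g - 3 = -3 + g)
N = -7/3 (N = (-3 - 4)/3 = -7*⅓ = -7/3 ≈ -2.3333)
w(b) = -b²/4
(w(j(-1, -1))*(-4*6 - 1))*N = ((-(-⅘ - 1)²/4)*(-4*6 - 1))*(-7/3) = ((-(-9/5)²/4)*(-24 - 1))*(-7/3) = (-¼*81/25*(-25))*(-7/3) = -81/100*(-25)*(-7/3) = (81/4)*(-7/3) = -189/4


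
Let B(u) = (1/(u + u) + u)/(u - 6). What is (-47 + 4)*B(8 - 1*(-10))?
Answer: -27907/432 ≈ -64.599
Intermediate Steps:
B(u) = (u + 1/(2*u))/(-6 + u) (B(u) = (1/(2*u) + u)/(-6 + u) = (u + 1/(2*u))/(-6 + u))
(-47 + 4)*B(8 - 1*(-10)) = (-47 + 4)*((1/2 + (8 - 1*(-10))**2)/((8 - 1*(-10))*(-6 + (8 - 1*(-10))))) = -43*(1/2 + (8 + 10)**2)/((8 + 10)*(-6 + (8 + 10))) = -43*(1/2 + 18**2)/(18*(-6 + 18)) = -43*(1/2 + 324)/(18*12) = -43*649/(18*12*2) = -43*649/432 = -27907/432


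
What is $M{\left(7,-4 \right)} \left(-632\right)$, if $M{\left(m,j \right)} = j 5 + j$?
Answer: $15168$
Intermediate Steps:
$M{\left(m,j \right)} = 6 j$ ($M{\left(m,j \right)} = 5 j + j = 6 j$)
$M{\left(7,-4 \right)} \left(-632\right) = 6 \left(-4\right) \left(-632\right) = \left(-24\right) \left(-632\right) = 15168$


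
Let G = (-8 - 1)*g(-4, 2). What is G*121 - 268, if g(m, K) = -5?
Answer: 5177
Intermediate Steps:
G = 45 (G = (-8 - 1)*(-5) = -9*(-5) = 45)
G*121 - 268 = 45*121 - 268 = 5445 - 268 = 5177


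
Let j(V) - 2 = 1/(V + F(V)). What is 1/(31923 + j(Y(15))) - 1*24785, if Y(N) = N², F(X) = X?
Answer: -356067530585/14366251 ≈ -24785.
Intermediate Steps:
j(V) = 2 + 1/(2*V) (j(V) = 2 + 1/(V + V) = 2 + 1/(2*V))
1/(31923 + j(Y(15))) - 1*24785 = 1/(31923 + (2 + 1/(2*(15²)))) - 1*24785 = 1/(31923 + (2 + (½)/225)) - 24785 = 1/(31923 + (2 + (½)*(1/225))) - 24785 = 1/(31923 + (2 + 1/450)) - 24785 = 1/(31923 + 901/450) - 24785 = 1/(14366251/450) - 24785 = 450/14366251 - 24785 = -356067530585/14366251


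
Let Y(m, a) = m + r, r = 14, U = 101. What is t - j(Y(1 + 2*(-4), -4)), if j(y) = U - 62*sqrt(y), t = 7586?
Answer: 7485 + 62*sqrt(7) ≈ 7649.0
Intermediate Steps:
Y(m, a) = 14 + m (Y(m, a) = m + 14 = 14 + m)
j(y) = 101 - 62*sqrt(y)
t - j(Y(1 + 2*(-4), -4)) = 7586 - (101 - 62*sqrt(14 + (1 + 2*(-4)))) = 7586 - (101 - 62*sqrt(14 + (1 - 8))) = 7586 - (101 - 62*sqrt(14 - 7)) = 7586 - (101 - 62*sqrt(7)) = 7586 + (-101 + 62*sqrt(7)) = 7485 + 62*sqrt(7)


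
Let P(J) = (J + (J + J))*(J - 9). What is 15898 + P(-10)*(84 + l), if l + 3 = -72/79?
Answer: 4862332/79 ≈ 61549.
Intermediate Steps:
P(J) = 3*J*(-9 + J) (P(J) = (J + 2*J)*(-9 + J) = (3*J)*(-9 + J) = 3*J*(-9 + J))
l = -309/79 (l = -3 - 72/79 = -309/79 ≈ -3.9114)
15898 + P(-10)*(84 + l) = 15898 + (3*(-10)*(-9 - 10))*(84 - 309/79) = 15898 + (3*(-10)*(-19))*(6327/79) = 15898 + 570*(6327/79) = 15898 + 3606390/79 = 4862332/79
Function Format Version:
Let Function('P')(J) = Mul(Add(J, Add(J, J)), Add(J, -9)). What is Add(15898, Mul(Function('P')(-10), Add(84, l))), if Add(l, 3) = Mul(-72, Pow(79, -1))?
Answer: Rational(4862332, 79) ≈ 61549.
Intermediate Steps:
Function('P')(J) = Mul(3, J, Add(-9, J)) (Function('P')(J) = Mul(Add(J, Mul(2, J)), Add(-9, J)) = Mul(Mul(3, J), Add(-9, J)) = Mul(3, J, Add(-9, J)))
l = Rational(-309, 79) (l = Add(-3, Mul(-72, Pow(79, -1))) = Add(-3, Mul(-72, Rational(1, 79))) = Add(-3, Rational(-72, 79)) = Rational(-309, 79) ≈ -3.9114)
Add(15898, Mul(Function('P')(-10), Add(84, l))) = Add(15898, Mul(Mul(3, -10, Add(-9, -10)), Add(84, Rational(-309, 79)))) = Add(15898, Mul(Mul(3, -10, -19), Rational(6327, 79))) = Add(15898, Mul(570, Rational(6327, 79))) = Add(15898, Rational(3606390, 79)) = Rational(4862332, 79)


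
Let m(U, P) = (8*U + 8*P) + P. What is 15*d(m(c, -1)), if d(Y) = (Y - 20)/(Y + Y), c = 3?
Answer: -5/2 ≈ -2.5000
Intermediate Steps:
m(U, P) = 8*U + 9*P (m(U, P) = (8*P + 8*U) + P = 8*U + 9*P)
d(Y) = (-20 + Y)/(2*Y) (d(Y) = (-20 + Y)/((2*Y)) = (-20 + Y)*(1/(2*Y)) = (-20 + Y)/(2*Y))
15*d(m(c, -1)) = 15*((-20 + (8*3 + 9*(-1)))/(2*(8*3 + 9*(-1)))) = 15*((-20 + (24 - 9))/(2*(24 - 9))) = 15*((½)*(-20 + 15)/15) = 15*((½)*(1/15)*(-5)) = 15*(-⅙) = -5/2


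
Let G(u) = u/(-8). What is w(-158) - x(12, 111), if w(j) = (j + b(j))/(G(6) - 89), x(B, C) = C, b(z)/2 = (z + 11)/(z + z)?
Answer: -3098437/28361 ≈ -109.25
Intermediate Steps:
b(z) = (11 + z)/z (b(z) = 2*((z + 11)/(z + z)) = 2*((11 + z)/((2*z))) = 2*((11 + z)*(1/(2*z))) = 2*((11 + z)/(2*z)) = (11 + z)/z)
G(u) = -u/8 (G(u) = u*(-⅛) = -u/8)
w(j) = -4*j/359 - 4*(11 + j)/(359*j) (w(j) = (j + (11 + j)/j)/(-⅛*6 - 89) = (j + (11 + j)/j)/(-¾ - 89) = (j + (11 + j)/j)/(-359/4) = (j + (11 + j)/j)*(-4/359) = -4*j/359 - 4*(11 + j)/(359*j))
w(-158) - x(12, 111) = (4/359)*(-11 - 1*(-158) - 1*(-158)²)/(-158) - 1*111 = (4/359)*(-1/158)*(-11 + 158 - 1*24964) - 111 = (4/359)*(-1/158)*(-11 + 158 - 24964) - 111 = (4/359)*(-1/158)*(-24817) - 111 = 49634/28361 - 111 = -3098437/28361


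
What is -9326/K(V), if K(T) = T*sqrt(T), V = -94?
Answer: -4663*I*sqrt(94)/4418 ≈ -10.233*I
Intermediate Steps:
K(T) = T**(3/2)
-9326/K(V) = -9326*I*sqrt(94)/8836 = -4663*I*sqrt(94)/4418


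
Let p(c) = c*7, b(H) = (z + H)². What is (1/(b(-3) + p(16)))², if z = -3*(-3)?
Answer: 1/21904 ≈ 4.5654e-5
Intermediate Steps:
z = 9
b(H) = (9 + H)²
p(c) = 7*c
(1/(b(-3) + p(16)))² = (1/((9 - 3)² + 7*16))² = (1/(6² + 112))² = (1/(36 + 112))² = (1/148)² = 1/21904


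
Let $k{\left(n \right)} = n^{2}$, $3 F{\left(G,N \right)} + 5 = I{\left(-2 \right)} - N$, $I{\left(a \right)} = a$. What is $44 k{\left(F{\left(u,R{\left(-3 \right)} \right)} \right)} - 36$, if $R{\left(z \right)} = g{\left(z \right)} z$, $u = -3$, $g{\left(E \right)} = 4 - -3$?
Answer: $\frac{8300}{9} \approx 922.22$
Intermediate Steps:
$g{\left(E \right)} = 7$ ($g{\left(E \right)} = 4 + 3 = 7$)
$R{\left(z \right)} = 7 z$
$F{\left(G,N \right)} = - \frac{7}{3} - \frac{N}{3}$ ($F{\left(G,N \right)} = - \frac{5}{3} + \frac{-2 - N}{3} = - \frac{5}{3} - \left(\frac{2}{3} + \frac{N}{3}\right) = - \frac{7}{3} - \frac{N}{3}$)
$44 k{\left(F{\left(u,R{\left(-3 \right)} \right)} \right)} - 36 = 44 \left(- \frac{7}{3} - \frac{7 \left(-3\right)}{3}\right)^{2} - 36 = 44 \left(- \frac{7}{3} - -7\right)^{2} - 36 = 44 \left(- \frac{7}{3} + 7\right)^{2} - 36 = 44 \left(\frac{14}{3}\right)^{2} - 36 = 44 \cdot \frac{196}{9} - 36 = \frac{8624}{9} - 36 = \frac{8300}{9}$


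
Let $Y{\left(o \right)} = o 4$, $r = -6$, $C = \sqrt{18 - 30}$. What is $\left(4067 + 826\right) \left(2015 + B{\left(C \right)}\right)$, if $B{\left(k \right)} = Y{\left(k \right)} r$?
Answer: $9859395 - 234864 i \sqrt{3} \approx 9.8594 \cdot 10^{6} - 4.068 \cdot 10^{5} i$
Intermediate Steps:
$C = 2 i \sqrt{3}$ ($C = \sqrt{-12} = 2 i \sqrt{3} \approx 3.4641 i$)
$Y{\left(o \right)} = 4 o$
$B{\left(k \right)} = - 24 k$ ($B{\left(k \right)} = 4 k \left(-6\right) = - 24 k$)
$\left(4067 + 826\right) \left(2015 + B{\left(C \right)}\right) = \left(4067 + 826\right) \left(2015 - 24 \cdot 2 i \sqrt{3}\right) = 4893 \left(2015 - 48 i \sqrt{3}\right) = 9859395 - 234864 i \sqrt{3}$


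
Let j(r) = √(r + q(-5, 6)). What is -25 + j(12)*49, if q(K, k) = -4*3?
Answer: -25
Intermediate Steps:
q(K, k) = -12
j(r) = √(-12 + r) (j(r) = √(r - 12) = √(-12 + r))
-25 + j(12)*49 = -25 + √(-12 + 12)*49 = -25 + √0*49 = -25 + 0*49 = -25 + 0 = -25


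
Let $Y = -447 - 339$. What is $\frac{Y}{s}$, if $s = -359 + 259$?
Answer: $\frac{393}{50} \approx 7.86$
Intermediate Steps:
$Y = -786$ ($Y = -447 - 339 = -786$)
$s = -100$
$\frac{Y}{s} = - \frac{786}{-100} = \left(-786\right) \left(- \frac{1}{100}\right) = \frac{393}{50}$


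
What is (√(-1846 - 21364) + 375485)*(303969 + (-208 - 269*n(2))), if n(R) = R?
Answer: 113855688155 + 303223*I*√23210 ≈ 1.1386e+11 + 4.6196e+7*I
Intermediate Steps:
(√(-1846 - 21364) + 375485)*(303969 + (-208 - 269*n(2))) = (√(-1846 - 21364) + 375485)*(303969 + (-208 - 269*2)) = (√(-23210) + 375485)*(303969 + (-208 - 538)) = (I*√23210 + 375485)*(303969 - 746) = (375485 + I*√23210)*303223 = 113855688155 + 303223*I*√23210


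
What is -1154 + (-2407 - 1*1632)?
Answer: -5193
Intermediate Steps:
-1154 + (-2407 - 1*1632) = -1154 + (-2407 - 1632) = -1154 - 4039 = -5193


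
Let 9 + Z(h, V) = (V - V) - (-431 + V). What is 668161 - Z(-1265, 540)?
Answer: 668279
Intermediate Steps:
Z(h, V) = 422 - V (Z(h, V) = -9 + ((V - V) - (-431 + V)) = -9 + (0 + (431 - V)) = -9 + (431 - V) = 422 - V)
668161 - Z(-1265, 540) = 668161 - (422 - 1*540) = 668161 - (422 - 540) = 668161 - 1*(-118) = 668161 + 118 = 668279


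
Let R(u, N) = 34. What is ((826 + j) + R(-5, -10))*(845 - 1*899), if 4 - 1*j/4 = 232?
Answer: 2808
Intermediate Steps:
j = -912 (j = 16 - 4*232 = 16 - 928 = -912)
((826 + j) + R(-5, -10))*(845 - 1*899) = ((826 - 912) + 34)*(845 - 1*899) = (-86 + 34)*(845 - 899) = -52*(-54) = 2808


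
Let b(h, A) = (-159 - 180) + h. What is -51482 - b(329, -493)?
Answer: -51472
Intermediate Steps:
b(h, A) = -339 + h
-51482 - b(329, -493) = -51482 - (-339 + 329) = -51482 - 1*(-10) = -51482 + 10 = -51472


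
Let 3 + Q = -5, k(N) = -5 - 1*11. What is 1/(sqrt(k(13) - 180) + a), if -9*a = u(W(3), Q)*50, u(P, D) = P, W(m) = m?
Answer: -75/2132 - 63*I/2132 ≈ -0.035178 - 0.02955*I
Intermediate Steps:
k(N) = -16 (k(N) = -5 - 11 = -16)
Q = -8 (Q = -3 - 5 = -8)
a = -50/3 ≈ -16.667
1/(sqrt(k(13) - 180) + a) = 1/(sqrt(-16 - 180) - 50/3) = 1/(sqrt(-196) - 50/3) = 1/(14*I - 50/3) = 1/(-50/3 + 14*I) = 9*(-50/3 - 14*I)/4264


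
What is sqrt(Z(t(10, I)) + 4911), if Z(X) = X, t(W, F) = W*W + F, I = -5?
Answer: sqrt(5006) ≈ 70.753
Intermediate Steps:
t(W, F) = F + W**2 (t(W, F) = W**2 + F = F + W**2)
sqrt(Z(t(10, I)) + 4911) = sqrt((-5 + 10**2) + 4911) = sqrt((-5 + 100) + 4911) = sqrt(95 + 4911) = sqrt(5006)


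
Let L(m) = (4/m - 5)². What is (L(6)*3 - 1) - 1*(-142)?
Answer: 592/3 ≈ 197.33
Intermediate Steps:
L(m) = (-5 + 4/m)²
(L(6)*3 - 1) - 1*(-142) = (((-4 + 5*6)²/6²)*3 - 1) - 1*(-142) = (((-4 + 30)²/36)*3 - 1) + 142 = (((1/36)*26²)*3 - 1) + 142 = (((1/36)*676)*3 - 1) + 142 = ((169/9)*3 - 1) + 142 = (169/3 - 1) + 142 = 166/3 + 142 = 592/3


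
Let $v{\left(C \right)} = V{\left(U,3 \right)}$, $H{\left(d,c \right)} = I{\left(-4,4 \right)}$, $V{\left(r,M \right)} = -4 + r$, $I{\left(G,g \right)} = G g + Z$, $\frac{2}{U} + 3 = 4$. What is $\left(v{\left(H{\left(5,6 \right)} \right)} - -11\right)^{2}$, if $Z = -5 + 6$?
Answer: $81$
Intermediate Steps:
$U = 2$ ($U = \frac{2}{-3 + 4} = \frac{2}{1} = 2 \cdot 1 = 2$)
$Z = 1$
$I{\left(G,g \right)} = 1 + G g$ ($I{\left(G,g \right)} = G g + 1 = 1 + G g$)
$H{\left(d,c \right)} = -15$ ($H{\left(d,c \right)} = 1 - 16 = -15$)
$v{\left(C \right)} = -2$ ($v{\left(C \right)} = -4 + 2 = -2$)
$\left(v{\left(H{\left(5,6 \right)} \right)} - -11\right)^{2} = \left(-2 - -11\right)^{2} = \left(-2 + 11\right)^{2} = 9^{2} = 81$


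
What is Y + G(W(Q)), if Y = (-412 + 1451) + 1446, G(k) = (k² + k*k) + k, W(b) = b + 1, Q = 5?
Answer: 2563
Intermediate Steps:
W(b) = 1 + b
G(k) = k + 2*k² (G(k) = (k² + k²) + k = 2*k² + k = k + 2*k²)
Y = 2485 (Y = 1039 + 1446 = 2485)
Y + G(W(Q)) = 2485 + (1 + 5)*(1 + 2*(1 + 5)) = 2485 + 6*(1 + 2*6) = 2485 + 6*(1 + 12) = 2485 + 6*13 = 2485 + 78 = 2563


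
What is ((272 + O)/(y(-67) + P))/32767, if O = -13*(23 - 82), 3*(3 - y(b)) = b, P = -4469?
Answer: -3117/436816877 ≈ -7.1357e-6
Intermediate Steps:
y(b) = 3 - b/3
O = 767 (O = -13*(-59) = 767)
((272 + O)/(y(-67) + P))/32767 = ((272 + 767)/((3 - ⅓*(-67)) - 4469))/32767 = (1039/((3 + 67/3) - 4469))*(1/32767) = (1039/(76/3 - 4469))*(1/32767) = (1039/(-13331/3))*(1/32767) = (1039*(-3/13331))*(1/32767) = -3117/13331*1/32767 = -3117/436816877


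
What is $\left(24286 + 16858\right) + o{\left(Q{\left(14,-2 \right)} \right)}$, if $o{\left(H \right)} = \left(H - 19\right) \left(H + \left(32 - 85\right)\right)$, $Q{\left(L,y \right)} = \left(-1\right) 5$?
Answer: $42536$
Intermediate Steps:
$Q{\left(L,y \right)} = -5$
$o{\left(H \right)} = \left(-53 + H\right) \left(-19 + H\right)$ ($o{\left(H \right)} = \left(-19 + H\right) \left(H - 53\right) = \left(-19 + H\right) \left(-53 + H\right) = \left(-53 + H\right) \left(-19 + H\right)$)
$\left(24286 + 16858\right) + o{\left(Q{\left(14,-2 \right)} \right)} = \left(24286 + 16858\right) + \left(1007 + \left(-5\right)^{2} - -360\right) = 41144 + \left(1007 + 25 + 360\right) = 41144 + 1392 = 42536$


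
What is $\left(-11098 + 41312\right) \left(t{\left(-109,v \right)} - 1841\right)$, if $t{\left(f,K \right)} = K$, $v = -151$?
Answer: $-60186288$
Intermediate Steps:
$\left(-11098 + 41312\right) \left(t{\left(-109,v \right)} - 1841\right) = \left(-11098 + 41312\right) \left(-151 - 1841\right) = 30214 \left(-1992\right) = -60186288$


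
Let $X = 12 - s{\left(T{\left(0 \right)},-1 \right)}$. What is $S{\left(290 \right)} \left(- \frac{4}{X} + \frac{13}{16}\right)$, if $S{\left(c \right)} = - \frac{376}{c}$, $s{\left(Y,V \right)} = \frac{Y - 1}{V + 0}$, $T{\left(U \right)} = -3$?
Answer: $- \frac{47}{116} \approx -0.40517$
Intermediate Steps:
$s{\left(Y,V \right)} = \frac{-1 + Y}{V}$
$X = 8$ ($X = 12 - \frac{-1 - 3}{-1} = 12 - \left(-1\right) \left(-4\right) = 12 - 4 = 8$)
$S{\left(290 \right)} \left(- \frac{4}{X} + \frac{13}{16}\right) = - \frac{376}{290} \left(- \frac{4}{8} + \frac{13}{16}\right) = \left(-376\right) \frac{1}{290} \left(\left(-4\right) \frac{1}{8} + 13 \cdot \frac{1}{16}\right) = - \frac{188 \left(- \frac{1}{2} + \frac{13}{16}\right)}{145} = \left(- \frac{188}{145}\right) \frac{5}{16} = - \frac{47}{116}$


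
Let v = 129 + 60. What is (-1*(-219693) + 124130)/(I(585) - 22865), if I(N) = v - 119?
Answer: -343823/22795 ≈ -15.083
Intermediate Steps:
v = 189
I(N) = 70 (I(N) = 189 - 119 = 70)
(-1*(-219693) + 124130)/(I(585) - 22865) = (-1*(-219693) + 124130)/(70 - 22865) = (219693 + 124130)/(-22795) = 343823*(-1/22795) = -343823/22795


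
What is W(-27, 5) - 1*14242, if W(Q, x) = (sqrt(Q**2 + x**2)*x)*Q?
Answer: -14242 - 135*sqrt(754) ≈ -17949.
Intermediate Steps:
W(Q, x) = Q*x*sqrt(Q**2 + x**2) (W(Q, x) = (x*sqrt(Q**2 + x**2))*Q = Q*x*sqrt(Q**2 + x**2))
W(-27, 5) - 1*14242 = -27*5*sqrt((-27)**2 + 5**2) - 1*14242 = -27*5*sqrt(729 + 25) - 14242 = -27*5*sqrt(754) - 14242 = -135*sqrt(754) - 14242 = -14242 - 135*sqrt(754)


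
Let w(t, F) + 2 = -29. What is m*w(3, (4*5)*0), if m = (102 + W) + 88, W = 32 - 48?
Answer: -5394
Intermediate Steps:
W = -16
w(t, F) = -31 (w(t, F) = -2 - 29 = -31)
m = 174 (m = (102 - 16) + 88 = 86 + 88 = 174)
m*w(3, (4*5)*0) = 174*(-31) = -5394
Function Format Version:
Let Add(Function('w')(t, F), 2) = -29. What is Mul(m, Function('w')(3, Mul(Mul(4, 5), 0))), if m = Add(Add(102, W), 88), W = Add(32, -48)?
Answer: -5394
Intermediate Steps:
W = -16
Function('w')(t, F) = -31 (Function('w')(t, F) = Add(-2, -29) = -31)
m = 174 (m = Add(Add(102, -16), 88) = Add(86, 88) = 174)
Mul(m, Function('w')(3, Mul(Mul(4, 5), 0))) = Mul(174, -31) = -5394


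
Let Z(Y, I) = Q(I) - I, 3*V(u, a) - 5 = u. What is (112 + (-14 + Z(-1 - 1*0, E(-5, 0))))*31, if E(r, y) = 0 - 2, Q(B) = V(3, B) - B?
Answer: 9734/3 ≈ 3244.7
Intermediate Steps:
V(u, a) = 5/3 + u/3
Q(B) = 8/3 - B (Q(B) = (5/3 + (1/3)*3) - B = (5/3 + 1) - B = 8/3 - B)
E(r, y) = -2
Z(Y, I) = 8/3 - 2*I (Z(Y, I) = (8/3 - I) - I = 8/3 - 2*I)
(112 + (-14 + Z(-1 - 1*0, E(-5, 0))))*31 = (112 + (-14 + (8/3 - 2*(-2))))*31 = (112 + (-14 + (8/3 + 4)))*31 = (112 + (-14 + 20/3))*31 = (112 - 22/3)*31 = (314/3)*31 = 9734/3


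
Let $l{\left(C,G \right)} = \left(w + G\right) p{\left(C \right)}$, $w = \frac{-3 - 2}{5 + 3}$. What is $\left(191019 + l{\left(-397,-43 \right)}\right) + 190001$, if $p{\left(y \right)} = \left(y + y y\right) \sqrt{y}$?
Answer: $381020 - \frac{13716747 i \sqrt{397}}{2} \approx 3.8102 \cdot 10^{5} - 1.3665 \cdot 10^{8} i$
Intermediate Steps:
$p{\left(y \right)} = \sqrt{y} \left(y + y^{2}\right)$ ($p{\left(y \right)} = \left(y + y^{2}\right) \sqrt{y} = \sqrt{y} \left(y + y^{2}\right)$)
$w = - \frac{5}{8} \approx -0.625$
$l{\left(C,G \right)} = C^{\frac{3}{2}} \left(1 + C\right) \left(- \frac{5}{8} + G\right)$ ($l{\left(C,G \right)} = \left(- \frac{5}{8} + G\right) C^{\frac{3}{2}} \left(1 + C\right) = C^{\frac{3}{2}} \left(1 + C\right) \left(- \frac{5}{8} + G\right)$)
$\left(191019 + l{\left(-397,-43 \right)}\right) + 190001 = \left(191019 + \frac{\left(-397\right)^{\frac{3}{2}} \left(1 - 397\right) \left(-5 + 8 \left(-43\right)\right)}{8}\right) + 190001 = \left(191019 + \frac{1}{8} \left(- 397 i \sqrt{397}\right) \left(-396\right) \left(-5 - 344\right)\right) + 190001 = \left(191019 + \frac{1}{8} \left(- 397 i \sqrt{397}\right) \left(-396\right) \left(-349\right)\right) + 190001 = \left(191019 - \frac{13716747 i \sqrt{397}}{2}\right) + 190001 = 381020 - \frac{13716747 i \sqrt{397}}{2}$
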